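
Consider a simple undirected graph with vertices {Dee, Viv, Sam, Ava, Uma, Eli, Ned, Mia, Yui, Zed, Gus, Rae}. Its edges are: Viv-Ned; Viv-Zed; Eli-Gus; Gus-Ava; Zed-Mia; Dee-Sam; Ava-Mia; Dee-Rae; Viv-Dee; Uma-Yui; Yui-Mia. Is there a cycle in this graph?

No

|V| = 12, |E| = 11, number of components = 1.
A forest on 12 vertices with 1 component has exactly 11 edges, which matches — so no cycle.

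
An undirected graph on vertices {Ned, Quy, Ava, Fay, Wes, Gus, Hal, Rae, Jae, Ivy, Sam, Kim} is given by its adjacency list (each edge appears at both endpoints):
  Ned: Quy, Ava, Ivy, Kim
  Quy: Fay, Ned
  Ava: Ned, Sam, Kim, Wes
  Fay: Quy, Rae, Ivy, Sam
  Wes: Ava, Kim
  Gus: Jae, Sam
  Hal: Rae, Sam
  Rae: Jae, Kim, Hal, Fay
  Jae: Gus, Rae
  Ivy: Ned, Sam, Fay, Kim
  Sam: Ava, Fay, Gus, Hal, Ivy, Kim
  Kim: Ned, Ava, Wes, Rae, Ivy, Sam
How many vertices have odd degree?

0

Degrees: Ned:4, Quy:2, Ava:4, Fay:4, Wes:2, Gus:2, Hal:2, Rae:4, Jae:2, Ivy:4, Sam:6, Kim:6
Odd-degree vertices: none.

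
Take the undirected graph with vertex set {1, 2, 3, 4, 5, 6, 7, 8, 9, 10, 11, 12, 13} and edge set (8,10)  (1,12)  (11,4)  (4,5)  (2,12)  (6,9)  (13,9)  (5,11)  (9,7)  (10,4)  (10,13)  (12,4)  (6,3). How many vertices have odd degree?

Degrees: 1:1, 2:1, 3:1, 4:4, 5:2, 6:2, 7:1, 8:1, 9:3, 10:3, 11:2, 12:3, 13:2
Odd-degree vertices: 1, 2, 3, 7, 8, 9, 10, 12.

8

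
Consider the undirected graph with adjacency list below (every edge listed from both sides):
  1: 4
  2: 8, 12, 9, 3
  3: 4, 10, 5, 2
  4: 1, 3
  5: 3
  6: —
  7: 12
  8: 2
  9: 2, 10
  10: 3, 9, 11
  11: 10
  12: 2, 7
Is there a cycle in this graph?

Yes

|V| = 12, |E| = 11, number of components = 2.
Since 11 > 12 - 2, a cycle must exist; for instance 3-10-9-2-3.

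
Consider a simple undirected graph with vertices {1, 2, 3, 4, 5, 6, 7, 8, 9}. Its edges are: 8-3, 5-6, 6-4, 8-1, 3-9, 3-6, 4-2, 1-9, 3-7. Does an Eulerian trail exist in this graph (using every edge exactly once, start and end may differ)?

Degrees: 1:2, 2:1, 3:4, 4:2, 5:1, 6:3, 7:1, 8:2, 9:2
Odd-degree vertices: 2, 5, 6, 7 (4 total).
With 4 odd-degree vertices (more than two), no single trail can use every edge.

No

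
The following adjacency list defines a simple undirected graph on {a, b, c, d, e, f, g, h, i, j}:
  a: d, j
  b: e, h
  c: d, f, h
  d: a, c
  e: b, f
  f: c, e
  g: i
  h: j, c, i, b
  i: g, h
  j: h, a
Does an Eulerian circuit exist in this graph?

No

Degrees: a:2, b:2, c:3, d:2, e:2, f:2, g:1, h:4, i:2, j:2
Vertices with odd degree: c, g. An Eulerian circuit requires all degrees even.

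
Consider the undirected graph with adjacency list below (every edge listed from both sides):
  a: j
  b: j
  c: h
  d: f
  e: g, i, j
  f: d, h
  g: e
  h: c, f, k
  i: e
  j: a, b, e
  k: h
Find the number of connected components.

Component: {c, d, f, h, k}
Component: {a, b, e, g, i, j}

2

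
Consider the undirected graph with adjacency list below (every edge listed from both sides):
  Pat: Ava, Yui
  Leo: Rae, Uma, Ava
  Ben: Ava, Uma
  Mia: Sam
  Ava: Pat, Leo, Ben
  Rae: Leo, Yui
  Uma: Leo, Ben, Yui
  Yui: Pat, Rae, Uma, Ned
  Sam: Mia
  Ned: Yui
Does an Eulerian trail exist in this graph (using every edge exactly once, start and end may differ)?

Degrees: Pat:2, Leo:3, Ben:2, Mia:1, Ava:3, Rae:2, Uma:3, Yui:4, Sam:1, Ned:1
Odd-degree vertices: Leo, Mia, Ava, Uma, Sam, Ned (6 total).
With 6 odd-degree vertices (more than two), no single trail can use every edge.

No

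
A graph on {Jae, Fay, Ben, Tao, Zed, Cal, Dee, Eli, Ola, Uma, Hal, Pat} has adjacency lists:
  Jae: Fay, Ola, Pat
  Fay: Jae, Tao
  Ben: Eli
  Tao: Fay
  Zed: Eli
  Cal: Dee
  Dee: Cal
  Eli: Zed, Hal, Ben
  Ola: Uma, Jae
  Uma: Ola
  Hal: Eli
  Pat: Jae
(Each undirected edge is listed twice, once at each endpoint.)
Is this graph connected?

No

Component: {Cal, Dee}
Component: {Ben, Zed, Eli, Hal}
Component: {Jae, Fay, Tao, Ola, Uma, Pat}
There are 3 separate components, so the graph is not connected.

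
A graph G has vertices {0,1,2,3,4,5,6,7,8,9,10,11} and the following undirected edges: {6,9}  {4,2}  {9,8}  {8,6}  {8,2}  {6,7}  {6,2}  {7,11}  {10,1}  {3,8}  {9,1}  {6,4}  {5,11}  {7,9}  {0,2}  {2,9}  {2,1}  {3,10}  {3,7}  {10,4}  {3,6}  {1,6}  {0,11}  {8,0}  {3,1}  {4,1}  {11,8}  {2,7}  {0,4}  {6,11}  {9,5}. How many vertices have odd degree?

Degrees: 0:4, 1:6, 2:7, 3:5, 4:5, 5:2, 6:8, 7:5, 8:6, 9:6, 10:3, 11:5
Odd-degree vertices: 2, 3, 4, 7, 10, 11.

6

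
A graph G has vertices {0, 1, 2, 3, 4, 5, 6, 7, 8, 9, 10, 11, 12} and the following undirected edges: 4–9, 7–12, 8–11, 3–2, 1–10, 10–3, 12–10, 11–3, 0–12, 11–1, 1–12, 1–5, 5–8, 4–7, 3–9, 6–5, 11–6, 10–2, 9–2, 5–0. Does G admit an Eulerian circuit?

Degrees: 0:2, 1:4, 2:3, 3:4, 4:2, 5:4, 6:2, 7:2, 8:2, 9:3, 10:4, 11:4, 12:4
Vertices with odd degree: 2, 9. An Eulerian circuit requires all degrees even.

No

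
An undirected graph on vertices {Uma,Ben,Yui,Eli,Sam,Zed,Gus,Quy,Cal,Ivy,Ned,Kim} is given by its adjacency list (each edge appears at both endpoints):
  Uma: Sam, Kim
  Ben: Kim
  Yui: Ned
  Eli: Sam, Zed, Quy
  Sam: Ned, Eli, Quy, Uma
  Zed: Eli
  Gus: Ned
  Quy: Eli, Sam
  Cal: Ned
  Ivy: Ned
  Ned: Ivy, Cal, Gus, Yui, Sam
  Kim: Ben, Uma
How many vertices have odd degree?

8

Degrees: Uma:2, Ben:1, Yui:1, Eli:3, Sam:4, Zed:1, Gus:1, Quy:2, Cal:1, Ivy:1, Ned:5, Kim:2
Odd-degree vertices: Ben, Yui, Eli, Zed, Gus, Cal, Ivy, Ned.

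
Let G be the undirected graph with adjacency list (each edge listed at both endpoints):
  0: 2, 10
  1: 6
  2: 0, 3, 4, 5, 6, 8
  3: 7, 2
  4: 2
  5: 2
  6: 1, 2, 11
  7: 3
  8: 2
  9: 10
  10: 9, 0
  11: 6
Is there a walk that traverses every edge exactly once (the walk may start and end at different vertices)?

No

Degrees: 0:2, 1:1, 2:6, 3:2, 4:1, 5:1, 6:3, 7:1, 8:1, 9:1, 10:2, 11:1
Odd-degree vertices: 1, 4, 5, 6, 7, 8, 9, 11 (8 total).
With 8 odd-degree vertices (more than two), no single trail can use every edge.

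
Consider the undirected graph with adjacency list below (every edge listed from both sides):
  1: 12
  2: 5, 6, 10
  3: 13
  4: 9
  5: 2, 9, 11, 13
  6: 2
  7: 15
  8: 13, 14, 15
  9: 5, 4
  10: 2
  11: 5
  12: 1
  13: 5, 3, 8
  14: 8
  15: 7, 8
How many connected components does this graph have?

2

Component: {1, 12}
Component: {2, 3, 4, 5, 6, 7, 8, 9, 10, 11, 13, 14, 15}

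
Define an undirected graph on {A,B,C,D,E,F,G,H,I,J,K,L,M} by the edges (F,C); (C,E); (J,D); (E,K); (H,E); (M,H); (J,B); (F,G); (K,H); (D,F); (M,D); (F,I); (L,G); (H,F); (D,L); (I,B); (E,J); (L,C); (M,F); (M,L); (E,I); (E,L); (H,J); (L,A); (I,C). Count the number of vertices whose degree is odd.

Degrees: A:1, B:2, C:4, D:4, E:6, F:6, G:2, H:5, I:4, J:4, K:2, L:6, M:4
Odd-degree vertices: A, H.

2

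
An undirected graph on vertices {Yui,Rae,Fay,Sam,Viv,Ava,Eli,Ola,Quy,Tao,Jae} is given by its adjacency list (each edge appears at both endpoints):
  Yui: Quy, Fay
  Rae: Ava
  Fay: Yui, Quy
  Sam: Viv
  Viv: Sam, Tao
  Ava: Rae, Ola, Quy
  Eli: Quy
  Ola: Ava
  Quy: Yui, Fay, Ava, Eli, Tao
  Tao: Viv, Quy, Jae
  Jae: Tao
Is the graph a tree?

No

The graph has 11 vertices and 11 edges.
Connected but with 11 > 10 edges, so it has a cycle and is not a tree.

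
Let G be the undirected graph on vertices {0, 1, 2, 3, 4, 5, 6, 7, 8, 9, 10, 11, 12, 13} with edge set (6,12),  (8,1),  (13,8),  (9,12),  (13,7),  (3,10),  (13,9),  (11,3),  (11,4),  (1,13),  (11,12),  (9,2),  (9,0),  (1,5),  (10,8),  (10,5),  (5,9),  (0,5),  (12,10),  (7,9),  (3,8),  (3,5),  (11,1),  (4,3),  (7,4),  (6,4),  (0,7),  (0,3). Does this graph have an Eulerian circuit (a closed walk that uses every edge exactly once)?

Degrees: 0:4, 1:4, 2:1, 3:6, 4:4, 5:5, 6:2, 7:4, 8:4, 9:6, 10:4, 11:4, 12:4, 13:4
2, 5 have odd degree; an Eulerian circuit needs every degree to be even, so none exists.

No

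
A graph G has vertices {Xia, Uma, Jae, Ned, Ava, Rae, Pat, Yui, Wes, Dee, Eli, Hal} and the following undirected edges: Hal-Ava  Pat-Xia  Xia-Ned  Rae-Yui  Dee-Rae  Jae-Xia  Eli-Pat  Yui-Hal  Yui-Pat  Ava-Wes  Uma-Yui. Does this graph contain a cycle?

|V| = 12, |E| = 11, number of components = 1.
Since 11 = 12 - 1, the graph is a forest and contains no cycle.

No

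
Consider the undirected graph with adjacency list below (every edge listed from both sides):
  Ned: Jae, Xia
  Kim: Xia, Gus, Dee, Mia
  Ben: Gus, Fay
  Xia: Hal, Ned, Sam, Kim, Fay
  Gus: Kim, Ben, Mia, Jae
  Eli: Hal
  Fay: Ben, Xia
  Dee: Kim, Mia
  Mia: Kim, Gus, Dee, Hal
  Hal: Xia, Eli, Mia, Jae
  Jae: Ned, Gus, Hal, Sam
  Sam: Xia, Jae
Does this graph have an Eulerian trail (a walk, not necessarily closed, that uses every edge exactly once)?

Degrees: Ned:2, Kim:4, Ben:2, Xia:5, Gus:4, Eli:1, Fay:2, Dee:2, Mia:4, Hal:4, Jae:4, Sam:2
Odd-degree vertices: Xia, Eli (2 total).
The non-isolated vertices are connected and exactly 2 have odd degree, so an Eulerian trail exists (from Xia to Eli).

Yes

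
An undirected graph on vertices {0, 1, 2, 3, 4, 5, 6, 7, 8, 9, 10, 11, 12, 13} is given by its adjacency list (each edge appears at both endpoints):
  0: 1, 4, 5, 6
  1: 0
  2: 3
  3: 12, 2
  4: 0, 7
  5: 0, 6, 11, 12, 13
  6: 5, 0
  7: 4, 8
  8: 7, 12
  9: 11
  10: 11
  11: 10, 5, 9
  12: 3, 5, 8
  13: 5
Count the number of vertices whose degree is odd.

8

Degrees: 0:4, 1:1, 2:1, 3:2, 4:2, 5:5, 6:2, 7:2, 8:2, 9:1, 10:1, 11:3, 12:3, 13:1
Odd-degree vertices: 1, 2, 5, 9, 10, 11, 12, 13.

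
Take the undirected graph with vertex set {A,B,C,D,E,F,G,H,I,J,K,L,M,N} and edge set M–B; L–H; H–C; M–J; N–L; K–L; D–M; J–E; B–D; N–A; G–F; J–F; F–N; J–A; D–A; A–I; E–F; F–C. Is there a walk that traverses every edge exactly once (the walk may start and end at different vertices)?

No

Degrees: A:4, B:2, C:2, D:3, E:2, F:5, G:1, H:2, I:1, J:4, K:1, L:3, M:3, N:3
Odd-degree vertices: D, F, G, I, K, L, M, N (8 total).
An Eulerian trail requires 0 or 2 odd-degree vertices; here there are 8.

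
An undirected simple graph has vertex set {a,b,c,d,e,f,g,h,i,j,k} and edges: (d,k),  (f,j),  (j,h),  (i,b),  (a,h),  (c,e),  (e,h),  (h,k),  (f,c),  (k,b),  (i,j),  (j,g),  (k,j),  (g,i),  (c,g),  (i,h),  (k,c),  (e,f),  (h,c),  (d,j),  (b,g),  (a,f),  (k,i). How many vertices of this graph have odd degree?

Degrees: a:2, b:3, c:5, d:2, e:3, f:4, g:4, h:6, i:5, j:6, k:6
Odd-degree vertices: b, c, e, i.

4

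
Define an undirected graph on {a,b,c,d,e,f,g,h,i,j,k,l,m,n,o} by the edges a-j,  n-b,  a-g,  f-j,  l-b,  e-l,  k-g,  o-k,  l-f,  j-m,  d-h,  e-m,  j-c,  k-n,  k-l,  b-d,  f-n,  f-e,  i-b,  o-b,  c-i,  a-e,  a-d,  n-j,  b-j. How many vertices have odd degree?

Degrees: a:4, b:6, c:2, d:3, e:4, f:4, g:2, h:1, i:2, j:6, k:4, l:4, m:2, n:4, o:2
Odd-degree vertices: d, h.

2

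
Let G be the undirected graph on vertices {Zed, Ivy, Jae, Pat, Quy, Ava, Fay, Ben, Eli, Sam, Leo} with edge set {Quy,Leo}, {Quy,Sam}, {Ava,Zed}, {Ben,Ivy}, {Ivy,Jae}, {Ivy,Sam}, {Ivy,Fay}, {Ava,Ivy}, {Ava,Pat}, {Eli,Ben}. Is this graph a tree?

Yes

The graph has 11 vertices and 10 edges.
Connected and |E| = |V| - 1, which characterizes a tree.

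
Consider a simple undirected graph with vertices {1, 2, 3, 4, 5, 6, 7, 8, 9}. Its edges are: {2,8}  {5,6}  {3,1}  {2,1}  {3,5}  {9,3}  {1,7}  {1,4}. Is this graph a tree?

The graph has 9 vertices and 8 edges.
It is connected with exactly 8 edges, hence acyclic — it is a tree.

Yes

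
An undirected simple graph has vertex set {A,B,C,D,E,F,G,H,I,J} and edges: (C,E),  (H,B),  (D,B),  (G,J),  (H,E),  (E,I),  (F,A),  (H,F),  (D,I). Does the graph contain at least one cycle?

Yes

The graph has 10 vertices, 9 edges, and 2 connected components.
One cycle is H-B-D-I-E-H.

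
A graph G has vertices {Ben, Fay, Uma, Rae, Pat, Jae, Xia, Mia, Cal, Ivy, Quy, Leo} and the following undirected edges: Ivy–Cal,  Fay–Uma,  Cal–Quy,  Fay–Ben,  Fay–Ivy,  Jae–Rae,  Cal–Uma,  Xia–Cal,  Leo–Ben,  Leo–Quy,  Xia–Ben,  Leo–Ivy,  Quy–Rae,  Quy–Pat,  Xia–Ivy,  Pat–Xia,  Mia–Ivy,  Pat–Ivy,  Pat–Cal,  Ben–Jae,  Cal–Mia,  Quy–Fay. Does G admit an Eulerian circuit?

No

Degrees: Ben:4, Fay:4, Uma:2, Rae:2, Pat:4, Jae:2, Xia:4, Mia:2, Cal:6, Ivy:6, Quy:5, Leo:3
Vertices with odd degree: Quy, Leo. An Eulerian circuit requires all degrees even.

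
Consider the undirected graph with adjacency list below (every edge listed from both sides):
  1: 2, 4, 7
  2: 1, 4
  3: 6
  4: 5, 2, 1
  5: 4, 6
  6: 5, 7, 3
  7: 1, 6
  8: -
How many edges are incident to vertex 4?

Neighbors of 4: 1, 2, 5.

3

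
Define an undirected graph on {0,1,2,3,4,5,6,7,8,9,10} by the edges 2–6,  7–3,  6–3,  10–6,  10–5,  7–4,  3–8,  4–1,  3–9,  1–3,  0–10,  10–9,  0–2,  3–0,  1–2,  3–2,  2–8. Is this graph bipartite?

3-2-6-3 is an odd cycle (length 3), and a bipartite graph can contain only even cycles.

No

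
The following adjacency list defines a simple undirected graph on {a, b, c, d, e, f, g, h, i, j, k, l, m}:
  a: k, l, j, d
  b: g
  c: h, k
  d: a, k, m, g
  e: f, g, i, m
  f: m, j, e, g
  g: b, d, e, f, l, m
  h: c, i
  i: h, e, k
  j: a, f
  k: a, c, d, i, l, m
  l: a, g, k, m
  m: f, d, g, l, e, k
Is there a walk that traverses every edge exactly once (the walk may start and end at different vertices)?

Degrees: a:4, b:1, c:2, d:4, e:4, f:4, g:6, h:2, i:3, j:2, k:6, l:4, m:6
Odd-degree vertices: b, i (2 total).
The non-isolated vertices are connected and exactly 2 have odd degree, so an Eulerian trail exists (from b to i).

Yes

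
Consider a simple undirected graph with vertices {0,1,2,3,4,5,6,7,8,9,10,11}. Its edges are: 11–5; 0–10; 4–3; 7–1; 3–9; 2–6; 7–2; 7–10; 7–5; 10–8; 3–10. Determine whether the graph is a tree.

The graph has 12 vertices and 11 edges.
It is connected with exactly 11 edges, hence acyclic — it is a tree.

Yes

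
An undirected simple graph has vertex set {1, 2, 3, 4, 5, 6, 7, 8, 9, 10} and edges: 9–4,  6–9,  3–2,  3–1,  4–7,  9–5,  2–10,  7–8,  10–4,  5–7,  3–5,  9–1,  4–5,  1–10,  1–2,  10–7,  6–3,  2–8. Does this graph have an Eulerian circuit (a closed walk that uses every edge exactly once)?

Yes

Degrees: 1:4, 2:4, 3:4, 4:4, 5:4, 6:2, 7:4, 8:2, 9:4, 10:4
All degrees are even and the non-isolated vertices are connected — an Eulerian circuit exists.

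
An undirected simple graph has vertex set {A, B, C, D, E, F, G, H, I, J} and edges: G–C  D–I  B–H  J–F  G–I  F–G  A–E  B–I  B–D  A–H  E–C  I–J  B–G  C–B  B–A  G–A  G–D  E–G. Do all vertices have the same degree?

No

Degrees: A:4, B:6, C:3, D:3, E:3, F:2, G:7, H:2, I:4, J:2
Degrees are not all equal (e.g. deg(F)=2 but deg(G)=7); not regular.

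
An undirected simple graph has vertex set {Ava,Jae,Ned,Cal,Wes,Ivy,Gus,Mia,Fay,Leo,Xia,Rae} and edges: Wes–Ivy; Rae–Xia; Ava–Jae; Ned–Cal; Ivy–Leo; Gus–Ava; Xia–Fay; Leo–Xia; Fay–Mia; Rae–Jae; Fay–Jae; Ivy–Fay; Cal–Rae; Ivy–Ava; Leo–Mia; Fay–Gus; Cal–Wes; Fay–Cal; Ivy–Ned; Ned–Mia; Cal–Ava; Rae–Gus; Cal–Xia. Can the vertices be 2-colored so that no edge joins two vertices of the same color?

Cal-Xia-Rae-Cal is an odd cycle (length 3), and a bipartite graph can contain only even cycles.

No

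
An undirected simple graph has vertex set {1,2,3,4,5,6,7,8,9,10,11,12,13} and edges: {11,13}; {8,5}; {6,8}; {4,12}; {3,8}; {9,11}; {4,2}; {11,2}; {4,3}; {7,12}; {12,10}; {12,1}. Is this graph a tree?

|V| = 13, |E| = 12.
Connected and |E| = |V| - 1, which characterizes a tree.

Yes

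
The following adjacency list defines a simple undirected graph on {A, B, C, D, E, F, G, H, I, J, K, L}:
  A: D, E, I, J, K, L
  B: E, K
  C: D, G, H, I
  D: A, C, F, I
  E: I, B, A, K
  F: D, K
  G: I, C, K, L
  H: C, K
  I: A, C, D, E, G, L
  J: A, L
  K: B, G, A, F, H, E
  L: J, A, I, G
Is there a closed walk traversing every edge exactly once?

Yes

Degrees: A:6, B:2, C:4, D:4, E:4, F:2, G:4, H:2, I:6, J:2, K:6, L:4
All degrees are even and the non-isolated vertices are connected — an Eulerian circuit exists.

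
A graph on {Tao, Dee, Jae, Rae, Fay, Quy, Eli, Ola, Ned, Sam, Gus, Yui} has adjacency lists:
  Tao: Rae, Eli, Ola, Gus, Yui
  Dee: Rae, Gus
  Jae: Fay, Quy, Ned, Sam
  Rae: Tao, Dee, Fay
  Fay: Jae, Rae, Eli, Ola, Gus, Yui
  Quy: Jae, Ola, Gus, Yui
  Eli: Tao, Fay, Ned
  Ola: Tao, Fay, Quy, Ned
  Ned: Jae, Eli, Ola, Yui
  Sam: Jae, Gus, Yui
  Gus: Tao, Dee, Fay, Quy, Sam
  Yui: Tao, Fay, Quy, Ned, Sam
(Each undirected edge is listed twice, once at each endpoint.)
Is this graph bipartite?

Color {Jae, Rae, Eli, Ola, Gus, Yui} black and {Tao, Dee, Fay, Quy, Ned, Sam} white. No edge joins two same-colored vertices, so the graph is bipartite.

Yes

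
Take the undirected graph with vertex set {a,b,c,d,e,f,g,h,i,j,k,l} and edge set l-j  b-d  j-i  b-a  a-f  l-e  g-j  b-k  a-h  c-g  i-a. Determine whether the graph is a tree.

Yes

The graph has 12 vertices and 11 edges.
Connected and |E| = |V| - 1, which characterizes a tree.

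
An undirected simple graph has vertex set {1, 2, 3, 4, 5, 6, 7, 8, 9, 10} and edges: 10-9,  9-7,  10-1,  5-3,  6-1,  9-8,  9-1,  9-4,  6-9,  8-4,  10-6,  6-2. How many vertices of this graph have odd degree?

6

Degrees: 1:3, 2:1, 3:1, 4:2, 5:1, 6:4, 7:1, 8:2, 9:6, 10:3
Odd-degree vertices: 1, 2, 3, 5, 7, 10.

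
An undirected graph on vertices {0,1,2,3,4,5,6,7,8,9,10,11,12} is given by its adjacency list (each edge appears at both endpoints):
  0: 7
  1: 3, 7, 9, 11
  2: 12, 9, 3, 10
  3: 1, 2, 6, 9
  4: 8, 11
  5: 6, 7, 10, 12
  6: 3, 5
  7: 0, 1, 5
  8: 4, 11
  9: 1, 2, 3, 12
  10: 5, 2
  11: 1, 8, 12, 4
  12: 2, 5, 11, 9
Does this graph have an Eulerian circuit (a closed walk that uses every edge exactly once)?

Degrees: 0:1, 1:4, 2:4, 3:4, 4:2, 5:4, 6:2, 7:3, 8:2, 9:4, 10:2, 11:4, 12:4
0, 7 have odd degree; an Eulerian circuit needs every degree to be even, so none exists.

No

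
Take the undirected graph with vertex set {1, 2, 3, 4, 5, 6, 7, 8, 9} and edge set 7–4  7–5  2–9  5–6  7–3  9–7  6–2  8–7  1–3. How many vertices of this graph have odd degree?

Degrees: 1:1, 2:2, 3:2, 4:1, 5:2, 6:2, 7:5, 8:1, 9:2
Odd-degree vertices: 1, 4, 7, 8.

4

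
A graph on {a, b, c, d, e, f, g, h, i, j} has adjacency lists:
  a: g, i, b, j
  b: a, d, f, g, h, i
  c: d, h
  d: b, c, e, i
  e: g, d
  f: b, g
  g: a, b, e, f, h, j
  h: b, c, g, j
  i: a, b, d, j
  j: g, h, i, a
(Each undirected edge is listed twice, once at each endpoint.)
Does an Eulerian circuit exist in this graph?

Yes

Degrees: a:4, b:6, c:2, d:4, e:2, f:2, g:6, h:4, i:4, j:4
All degrees are even and the non-isolated vertices are connected — an Eulerian circuit exists.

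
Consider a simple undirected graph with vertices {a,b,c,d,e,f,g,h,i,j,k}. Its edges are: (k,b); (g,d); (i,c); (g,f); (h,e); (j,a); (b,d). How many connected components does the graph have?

Component: {a, j}
Component: {c, i}
Component: {e, h}
Component: {b, d, f, g, k}

4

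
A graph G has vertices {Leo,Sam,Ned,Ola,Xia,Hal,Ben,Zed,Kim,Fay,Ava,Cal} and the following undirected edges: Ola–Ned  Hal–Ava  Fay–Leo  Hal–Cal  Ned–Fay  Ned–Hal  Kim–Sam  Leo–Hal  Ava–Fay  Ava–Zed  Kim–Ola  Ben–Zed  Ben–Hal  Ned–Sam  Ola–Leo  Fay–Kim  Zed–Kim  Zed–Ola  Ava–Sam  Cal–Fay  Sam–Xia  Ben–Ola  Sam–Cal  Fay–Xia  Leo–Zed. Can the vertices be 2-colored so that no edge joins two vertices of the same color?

No

The cycle Leo-Ola-Zed-Leo has length 3, which is odd, so the graph is not bipartite.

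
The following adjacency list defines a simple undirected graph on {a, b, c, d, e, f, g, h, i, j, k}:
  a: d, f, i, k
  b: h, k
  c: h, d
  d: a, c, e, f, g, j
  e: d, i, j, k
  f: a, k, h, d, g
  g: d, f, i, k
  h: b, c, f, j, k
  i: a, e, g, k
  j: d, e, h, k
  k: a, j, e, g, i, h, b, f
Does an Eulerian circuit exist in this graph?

No

Degrees: a:4, b:2, c:2, d:6, e:4, f:5, g:4, h:5, i:4, j:4, k:8
f, h have odd degree; an Eulerian circuit needs every degree to be even, so none exists.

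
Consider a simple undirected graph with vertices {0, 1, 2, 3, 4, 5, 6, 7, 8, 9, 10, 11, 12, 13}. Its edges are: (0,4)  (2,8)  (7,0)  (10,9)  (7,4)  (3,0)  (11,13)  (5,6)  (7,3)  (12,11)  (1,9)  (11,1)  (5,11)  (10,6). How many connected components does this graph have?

3

Component: {2, 8}
Component: {0, 3, 4, 7}
Component: {1, 5, 6, 9, 10, 11, 12, 13}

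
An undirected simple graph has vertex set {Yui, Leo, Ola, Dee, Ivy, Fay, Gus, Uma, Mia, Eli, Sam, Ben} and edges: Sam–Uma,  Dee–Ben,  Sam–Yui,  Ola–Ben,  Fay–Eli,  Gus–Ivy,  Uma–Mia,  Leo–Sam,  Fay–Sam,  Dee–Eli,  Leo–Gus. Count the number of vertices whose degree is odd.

Degrees: Yui:1, Leo:2, Ola:1, Dee:2, Ivy:1, Fay:2, Gus:2, Uma:2, Mia:1, Eli:2, Sam:4, Ben:2
Odd-degree vertices: Yui, Ola, Ivy, Mia.

4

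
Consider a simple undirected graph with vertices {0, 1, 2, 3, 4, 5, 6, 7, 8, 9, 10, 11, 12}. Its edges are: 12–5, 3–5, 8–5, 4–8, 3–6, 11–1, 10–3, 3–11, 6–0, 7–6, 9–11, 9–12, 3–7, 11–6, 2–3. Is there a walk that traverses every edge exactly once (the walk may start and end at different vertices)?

Degrees: 0:1, 1:1, 2:1, 3:6, 4:1, 5:3, 6:4, 7:2, 8:2, 9:2, 10:1, 11:4, 12:2
Odd-degree vertices: 0, 1, 2, 4, 5, 10 (6 total).
With 6 odd-degree vertices (more than two), no single trail can use every edge.

No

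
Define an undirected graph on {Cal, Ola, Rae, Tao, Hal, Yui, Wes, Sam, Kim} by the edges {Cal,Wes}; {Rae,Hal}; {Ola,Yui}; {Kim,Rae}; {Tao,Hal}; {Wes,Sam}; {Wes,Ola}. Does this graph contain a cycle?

The graph has 9 vertices, 7 edges, and 2 connected components.
Since 7 = 9 - 2, the graph is a forest and contains no cycle.

No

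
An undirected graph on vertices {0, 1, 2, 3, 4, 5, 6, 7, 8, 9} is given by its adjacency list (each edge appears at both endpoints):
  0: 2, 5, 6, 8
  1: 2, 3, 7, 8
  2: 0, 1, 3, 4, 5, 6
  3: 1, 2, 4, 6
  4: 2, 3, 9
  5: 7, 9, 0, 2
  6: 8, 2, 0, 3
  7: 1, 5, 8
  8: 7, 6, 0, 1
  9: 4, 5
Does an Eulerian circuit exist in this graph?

Degrees: 0:4, 1:4, 2:6, 3:4, 4:3, 5:4, 6:4, 7:3, 8:4, 9:2
4, 7 have odd degree; an Eulerian circuit needs every degree to be even, so none exists.

No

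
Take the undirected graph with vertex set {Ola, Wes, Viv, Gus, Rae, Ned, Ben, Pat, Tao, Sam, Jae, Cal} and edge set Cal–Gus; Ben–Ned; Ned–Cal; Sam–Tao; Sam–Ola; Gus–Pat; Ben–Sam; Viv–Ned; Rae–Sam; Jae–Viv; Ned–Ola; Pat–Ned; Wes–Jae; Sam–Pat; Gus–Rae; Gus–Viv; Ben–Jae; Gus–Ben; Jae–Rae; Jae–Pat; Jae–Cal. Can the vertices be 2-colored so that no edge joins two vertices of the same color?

Yes

A valid 2-coloring puts {Gus, Ned, Sam, Jae} on one side and {Ola, Wes, Viv, Rae, Ben, Pat, Tao, Cal} on the other; every edge crosses between the two sides.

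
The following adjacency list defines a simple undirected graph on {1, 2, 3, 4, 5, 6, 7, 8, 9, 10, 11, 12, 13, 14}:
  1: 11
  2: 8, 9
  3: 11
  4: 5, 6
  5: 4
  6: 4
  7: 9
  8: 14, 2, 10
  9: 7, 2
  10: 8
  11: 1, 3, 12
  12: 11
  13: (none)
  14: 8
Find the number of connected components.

4

Component: {13}
Component: {4, 5, 6}
Component: {1, 3, 11, 12}
Component: {2, 7, 8, 9, 10, 14}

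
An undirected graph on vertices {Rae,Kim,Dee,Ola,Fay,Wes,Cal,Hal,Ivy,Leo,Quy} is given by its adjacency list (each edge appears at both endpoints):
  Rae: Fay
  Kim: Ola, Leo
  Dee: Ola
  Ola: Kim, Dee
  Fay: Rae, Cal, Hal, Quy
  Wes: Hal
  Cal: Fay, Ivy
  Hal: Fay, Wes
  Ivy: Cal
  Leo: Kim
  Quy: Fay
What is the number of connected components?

2

Component: {Kim, Dee, Ola, Leo}
Component: {Rae, Fay, Wes, Cal, Hal, Ivy, Quy}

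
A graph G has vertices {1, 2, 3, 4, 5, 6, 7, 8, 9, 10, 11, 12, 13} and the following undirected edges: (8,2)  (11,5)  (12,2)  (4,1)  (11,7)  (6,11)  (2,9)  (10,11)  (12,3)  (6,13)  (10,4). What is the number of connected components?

2

Component: {2, 3, 8, 9, 12}
Component: {1, 4, 5, 6, 7, 10, 11, 13}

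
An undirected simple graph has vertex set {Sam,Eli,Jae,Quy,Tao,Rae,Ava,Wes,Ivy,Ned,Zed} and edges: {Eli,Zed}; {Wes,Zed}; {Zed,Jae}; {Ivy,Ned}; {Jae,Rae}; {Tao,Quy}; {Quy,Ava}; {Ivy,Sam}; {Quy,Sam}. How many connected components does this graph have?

2

Component: {Eli, Jae, Rae, Wes, Zed}
Component: {Sam, Quy, Tao, Ava, Ivy, Ned}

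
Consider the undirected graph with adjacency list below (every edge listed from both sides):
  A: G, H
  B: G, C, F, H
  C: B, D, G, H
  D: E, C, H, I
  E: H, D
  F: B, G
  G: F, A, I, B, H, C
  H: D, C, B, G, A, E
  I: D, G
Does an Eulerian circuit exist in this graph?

Yes

Degrees: A:2, B:4, C:4, D:4, E:2, F:2, G:6, H:6, I:2
All degrees are even and the non-isolated vertices are connected — an Eulerian circuit exists.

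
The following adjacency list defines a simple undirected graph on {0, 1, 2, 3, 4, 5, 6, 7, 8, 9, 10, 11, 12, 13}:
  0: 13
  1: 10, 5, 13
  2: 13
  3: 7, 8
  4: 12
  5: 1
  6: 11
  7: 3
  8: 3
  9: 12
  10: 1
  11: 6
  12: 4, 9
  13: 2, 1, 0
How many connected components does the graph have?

Component: {6, 11}
Component: {3, 7, 8}
Component: {4, 9, 12}
Component: {0, 1, 2, 5, 10, 13}

4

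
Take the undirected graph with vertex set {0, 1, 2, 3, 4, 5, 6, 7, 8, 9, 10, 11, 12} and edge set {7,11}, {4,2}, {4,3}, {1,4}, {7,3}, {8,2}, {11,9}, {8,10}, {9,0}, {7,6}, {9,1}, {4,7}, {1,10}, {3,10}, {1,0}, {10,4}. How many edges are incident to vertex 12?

12 has no neighbors.

0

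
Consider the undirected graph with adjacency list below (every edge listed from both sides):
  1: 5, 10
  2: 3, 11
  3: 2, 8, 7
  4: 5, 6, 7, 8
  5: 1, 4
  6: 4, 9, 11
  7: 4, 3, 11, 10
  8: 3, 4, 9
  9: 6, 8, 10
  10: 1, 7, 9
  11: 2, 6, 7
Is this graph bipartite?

7-10-9-6-11-7 is an odd cycle (length 5), and a bipartite graph can contain only even cycles.

No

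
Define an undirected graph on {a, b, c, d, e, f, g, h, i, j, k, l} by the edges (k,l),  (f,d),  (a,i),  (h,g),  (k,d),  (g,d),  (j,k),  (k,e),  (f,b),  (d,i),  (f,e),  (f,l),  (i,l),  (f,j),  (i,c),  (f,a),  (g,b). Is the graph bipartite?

A valid 2-coloring puts {f, g, i, k} on one side and {a, b, c, d, e, h, j, l} on the other; every edge crosses between the two sides.

Yes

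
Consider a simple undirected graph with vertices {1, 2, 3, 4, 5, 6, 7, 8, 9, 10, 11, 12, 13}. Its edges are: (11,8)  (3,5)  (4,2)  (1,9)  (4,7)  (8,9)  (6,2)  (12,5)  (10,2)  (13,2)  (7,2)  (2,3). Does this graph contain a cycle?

Yes

The graph has 13 vertices, 12 edges, and 2 connected components.
Since 12 > 13 - 2, a cycle must exist; for instance 2-7-4-2.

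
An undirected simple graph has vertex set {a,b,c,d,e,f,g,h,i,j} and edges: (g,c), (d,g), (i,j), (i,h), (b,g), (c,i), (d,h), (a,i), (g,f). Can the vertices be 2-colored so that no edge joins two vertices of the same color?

No

The cycle h-d-g-c-i-h has length 5, which is odd, so the graph is not bipartite.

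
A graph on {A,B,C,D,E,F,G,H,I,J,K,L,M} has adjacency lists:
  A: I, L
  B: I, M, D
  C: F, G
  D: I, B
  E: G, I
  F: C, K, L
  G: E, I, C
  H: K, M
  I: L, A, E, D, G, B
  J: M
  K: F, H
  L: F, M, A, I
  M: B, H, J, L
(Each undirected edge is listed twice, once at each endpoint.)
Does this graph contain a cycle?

|V| = 13, |E| = 18, number of components = 1.
One cycle is A-L-M-H-K-F-C-G-I-A.

Yes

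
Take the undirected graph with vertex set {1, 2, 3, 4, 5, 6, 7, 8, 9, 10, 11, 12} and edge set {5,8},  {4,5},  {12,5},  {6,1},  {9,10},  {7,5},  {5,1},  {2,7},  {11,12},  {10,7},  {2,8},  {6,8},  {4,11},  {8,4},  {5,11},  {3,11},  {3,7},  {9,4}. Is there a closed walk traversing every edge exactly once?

Yes

Degrees: 1:2, 2:2, 3:2, 4:4, 5:6, 6:2, 7:4, 8:4, 9:2, 10:2, 11:4, 12:2
All degrees are even and the non-isolated vertices are connected — an Eulerian circuit exists.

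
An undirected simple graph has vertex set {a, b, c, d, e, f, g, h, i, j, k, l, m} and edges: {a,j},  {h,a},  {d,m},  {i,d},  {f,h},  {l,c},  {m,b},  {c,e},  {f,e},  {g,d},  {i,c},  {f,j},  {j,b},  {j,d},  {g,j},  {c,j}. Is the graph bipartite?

The cycle d-g-j-d has length 3, which is odd, so the graph is not bipartite.

No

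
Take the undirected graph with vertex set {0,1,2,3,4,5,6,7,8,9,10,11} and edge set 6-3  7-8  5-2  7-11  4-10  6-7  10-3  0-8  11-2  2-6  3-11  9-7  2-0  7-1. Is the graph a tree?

No

The graph has 12 vertices and 14 edges.
Connected but with 14 > 11 edges, so it has a cycle and is not a tree.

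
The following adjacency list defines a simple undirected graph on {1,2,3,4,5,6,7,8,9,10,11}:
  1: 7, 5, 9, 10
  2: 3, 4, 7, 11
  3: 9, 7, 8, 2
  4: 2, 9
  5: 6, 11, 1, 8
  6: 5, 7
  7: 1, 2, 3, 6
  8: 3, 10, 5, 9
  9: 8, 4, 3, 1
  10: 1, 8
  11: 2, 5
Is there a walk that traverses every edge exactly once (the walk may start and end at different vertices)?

Yes

Degrees: 1:4, 2:4, 3:4, 4:2, 5:4, 6:2, 7:4, 8:4, 9:4, 10:2, 11:2
Odd-degree vertices: none (0 total).
With 0 odd-degree vertices and all edges in one connected piece, an Eulerian trail exists.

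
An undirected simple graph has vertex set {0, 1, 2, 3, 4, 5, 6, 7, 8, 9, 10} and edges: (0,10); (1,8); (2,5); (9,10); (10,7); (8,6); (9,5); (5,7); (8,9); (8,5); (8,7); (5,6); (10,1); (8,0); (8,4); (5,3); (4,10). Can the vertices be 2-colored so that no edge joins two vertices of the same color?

No

The cycle 6-5-8-6 has length 3, which is odd, so the graph is not bipartite.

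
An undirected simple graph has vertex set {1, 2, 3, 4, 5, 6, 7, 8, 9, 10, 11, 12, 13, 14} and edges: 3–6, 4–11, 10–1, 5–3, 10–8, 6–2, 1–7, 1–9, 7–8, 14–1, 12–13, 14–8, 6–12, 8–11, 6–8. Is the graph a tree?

No

|V| = 14, |E| = 15.
A tree on 14 vertices has exactly 13 edges; this graph has 15, so it contains a cycle and is not a tree.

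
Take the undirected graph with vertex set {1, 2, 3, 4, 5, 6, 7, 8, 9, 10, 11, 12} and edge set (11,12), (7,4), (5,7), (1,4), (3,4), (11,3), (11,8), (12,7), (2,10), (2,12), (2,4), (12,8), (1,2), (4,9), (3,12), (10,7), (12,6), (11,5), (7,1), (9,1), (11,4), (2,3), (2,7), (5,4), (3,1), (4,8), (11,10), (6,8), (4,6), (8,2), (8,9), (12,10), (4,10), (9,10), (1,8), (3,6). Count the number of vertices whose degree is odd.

4

Degrees: 1:6, 2:7, 3:6, 4:10, 5:3, 6:4, 7:6, 8:7, 9:4, 10:6, 11:6, 12:7
Odd-degree vertices: 2, 5, 8, 12.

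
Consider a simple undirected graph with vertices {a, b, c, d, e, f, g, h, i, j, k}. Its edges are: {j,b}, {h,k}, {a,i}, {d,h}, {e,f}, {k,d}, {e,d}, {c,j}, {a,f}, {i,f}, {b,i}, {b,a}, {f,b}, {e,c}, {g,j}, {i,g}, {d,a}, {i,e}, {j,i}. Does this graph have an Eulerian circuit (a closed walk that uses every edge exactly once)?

Yes

Degrees: a:4, b:4, c:2, d:4, e:4, f:4, g:2, h:2, i:6, j:4, k:2
Every vertex has even degree and the edges form a single connected piece, so an Eulerian circuit exists.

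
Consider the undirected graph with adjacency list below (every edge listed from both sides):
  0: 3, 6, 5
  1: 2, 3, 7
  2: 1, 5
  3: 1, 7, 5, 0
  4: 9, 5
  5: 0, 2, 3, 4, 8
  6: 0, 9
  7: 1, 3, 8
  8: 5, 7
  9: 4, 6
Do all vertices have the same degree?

Degrees: 0:3, 1:3, 2:2, 3:4, 4:2, 5:5, 6:2, 7:3, 8:2, 9:2
Degrees are not all equal (e.g. deg(2)=2 but deg(5)=5); not regular.

No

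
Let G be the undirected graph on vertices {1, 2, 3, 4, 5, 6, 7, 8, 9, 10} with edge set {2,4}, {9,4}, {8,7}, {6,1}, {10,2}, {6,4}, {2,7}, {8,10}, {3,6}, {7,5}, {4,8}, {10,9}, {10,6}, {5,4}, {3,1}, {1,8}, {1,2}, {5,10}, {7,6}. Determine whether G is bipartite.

No

6-3-1-6 is an odd cycle (length 3), and a bipartite graph can contain only even cycles.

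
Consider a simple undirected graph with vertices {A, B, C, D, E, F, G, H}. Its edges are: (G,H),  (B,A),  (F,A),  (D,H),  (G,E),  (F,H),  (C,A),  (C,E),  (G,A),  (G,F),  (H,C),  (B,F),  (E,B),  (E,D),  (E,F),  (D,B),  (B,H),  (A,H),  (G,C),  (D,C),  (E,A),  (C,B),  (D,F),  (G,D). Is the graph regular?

Degrees: A:6, B:6, C:6, D:6, E:6, F:6, G:6, H:6
All degrees equal 6; the graph is regular.

Yes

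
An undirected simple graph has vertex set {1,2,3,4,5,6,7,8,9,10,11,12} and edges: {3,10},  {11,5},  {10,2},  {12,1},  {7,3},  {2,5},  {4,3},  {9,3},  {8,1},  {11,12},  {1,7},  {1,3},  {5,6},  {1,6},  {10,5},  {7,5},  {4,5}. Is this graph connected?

A breadth-first search from 1 visits 1, 7, 8, 6, 3, 12, 5, 10, 9, 4, 11, 2 — all 12 vertices — so the graph is connected.

Yes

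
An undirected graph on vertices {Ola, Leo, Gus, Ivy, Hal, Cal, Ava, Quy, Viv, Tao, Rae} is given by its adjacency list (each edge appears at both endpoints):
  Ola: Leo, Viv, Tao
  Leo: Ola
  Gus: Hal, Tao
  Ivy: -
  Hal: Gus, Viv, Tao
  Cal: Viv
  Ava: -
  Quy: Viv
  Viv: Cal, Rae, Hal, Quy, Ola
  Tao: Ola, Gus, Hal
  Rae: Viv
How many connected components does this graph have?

3

Component: {Ivy}
Component: {Ava}
Component: {Ola, Leo, Gus, Hal, Cal, Quy, Viv, Tao, Rae}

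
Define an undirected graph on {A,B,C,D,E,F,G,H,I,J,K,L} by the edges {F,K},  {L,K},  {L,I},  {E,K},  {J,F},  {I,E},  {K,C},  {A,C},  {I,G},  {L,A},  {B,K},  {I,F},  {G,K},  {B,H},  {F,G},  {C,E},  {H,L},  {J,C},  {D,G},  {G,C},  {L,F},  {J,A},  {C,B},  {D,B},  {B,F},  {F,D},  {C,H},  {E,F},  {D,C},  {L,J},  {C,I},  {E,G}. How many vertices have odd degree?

6

Degrees: A:3, B:5, C:9, D:4, E:5, F:8, G:6, H:3, I:5, J:4, K:6, L:6
Odd-degree vertices: A, B, C, E, H, I.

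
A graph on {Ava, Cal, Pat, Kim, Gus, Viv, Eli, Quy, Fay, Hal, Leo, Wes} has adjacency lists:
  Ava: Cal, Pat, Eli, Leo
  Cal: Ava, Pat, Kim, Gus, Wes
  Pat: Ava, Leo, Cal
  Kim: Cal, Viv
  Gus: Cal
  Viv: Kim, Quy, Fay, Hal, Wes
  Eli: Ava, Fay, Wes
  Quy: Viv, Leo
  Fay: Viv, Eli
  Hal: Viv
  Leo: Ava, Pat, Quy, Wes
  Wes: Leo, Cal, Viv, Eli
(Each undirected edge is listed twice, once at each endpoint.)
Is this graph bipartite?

Leo-Pat-Ava-Leo is an odd cycle (length 3), and a bipartite graph can contain only even cycles.

No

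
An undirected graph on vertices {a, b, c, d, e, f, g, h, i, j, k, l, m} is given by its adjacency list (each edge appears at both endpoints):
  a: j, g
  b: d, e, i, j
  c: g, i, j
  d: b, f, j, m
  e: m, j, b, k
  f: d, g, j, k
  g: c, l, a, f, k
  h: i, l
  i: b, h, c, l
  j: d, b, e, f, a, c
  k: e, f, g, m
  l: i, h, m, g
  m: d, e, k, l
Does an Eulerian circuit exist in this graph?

No

Degrees: a:2, b:4, c:3, d:4, e:4, f:4, g:5, h:2, i:4, j:6, k:4, l:4, m:4
c, g have odd degree; an Eulerian circuit needs every degree to be even, so none exists.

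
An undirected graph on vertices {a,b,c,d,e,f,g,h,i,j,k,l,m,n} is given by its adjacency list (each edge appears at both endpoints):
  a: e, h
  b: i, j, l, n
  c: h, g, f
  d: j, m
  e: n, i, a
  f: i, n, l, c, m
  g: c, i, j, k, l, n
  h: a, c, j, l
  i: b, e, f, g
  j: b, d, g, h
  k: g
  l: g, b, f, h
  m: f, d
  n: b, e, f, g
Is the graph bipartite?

Partition the vertices as {b, d, e, f, g, h} vs {a, c, i, j, k, l, m, n}. Each listed edge has one endpoint in each part, so the graph is bipartite.

Yes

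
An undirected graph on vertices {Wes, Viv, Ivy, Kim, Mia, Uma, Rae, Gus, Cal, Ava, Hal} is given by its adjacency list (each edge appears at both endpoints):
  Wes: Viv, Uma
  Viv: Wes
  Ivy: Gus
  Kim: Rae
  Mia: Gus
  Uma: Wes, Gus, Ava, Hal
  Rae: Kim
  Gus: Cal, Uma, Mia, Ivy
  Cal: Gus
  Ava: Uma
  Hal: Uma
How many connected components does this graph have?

2

Component: {Kim, Rae}
Component: {Wes, Viv, Ivy, Mia, Uma, Gus, Cal, Ava, Hal}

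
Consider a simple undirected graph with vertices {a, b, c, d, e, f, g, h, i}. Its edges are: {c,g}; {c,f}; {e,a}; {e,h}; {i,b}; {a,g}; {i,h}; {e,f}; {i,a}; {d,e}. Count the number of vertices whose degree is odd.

Degrees: a:3, b:1, c:2, d:1, e:4, f:2, g:2, h:2, i:3
Odd-degree vertices: a, b, d, i.

4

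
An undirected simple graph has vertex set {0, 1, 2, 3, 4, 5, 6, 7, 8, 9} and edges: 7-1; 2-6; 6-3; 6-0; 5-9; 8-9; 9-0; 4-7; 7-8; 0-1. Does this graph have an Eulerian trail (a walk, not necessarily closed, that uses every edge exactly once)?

No

Degrees: 0:3, 1:2, 2:1, 3:1, 4:1, 5:1, 6:3, 7:3, 8:2, 9:3
Odd-degree vertices: 0, 2, 3, 4, 5, 6, 7, 9 (8 total).
With 8 odd-degree vertices (more than two), no single trail can use every edge.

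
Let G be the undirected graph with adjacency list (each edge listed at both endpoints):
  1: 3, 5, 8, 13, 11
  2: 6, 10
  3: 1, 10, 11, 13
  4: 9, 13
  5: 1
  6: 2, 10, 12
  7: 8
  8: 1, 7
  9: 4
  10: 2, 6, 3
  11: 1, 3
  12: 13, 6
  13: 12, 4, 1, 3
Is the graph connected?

A breadth-first search from 1 visits 1, 11, 3, 8, 5, 13, 10, 7, 12, 4, 2, 6, 9 — all 13 vertices — so the graph is connected.

Yes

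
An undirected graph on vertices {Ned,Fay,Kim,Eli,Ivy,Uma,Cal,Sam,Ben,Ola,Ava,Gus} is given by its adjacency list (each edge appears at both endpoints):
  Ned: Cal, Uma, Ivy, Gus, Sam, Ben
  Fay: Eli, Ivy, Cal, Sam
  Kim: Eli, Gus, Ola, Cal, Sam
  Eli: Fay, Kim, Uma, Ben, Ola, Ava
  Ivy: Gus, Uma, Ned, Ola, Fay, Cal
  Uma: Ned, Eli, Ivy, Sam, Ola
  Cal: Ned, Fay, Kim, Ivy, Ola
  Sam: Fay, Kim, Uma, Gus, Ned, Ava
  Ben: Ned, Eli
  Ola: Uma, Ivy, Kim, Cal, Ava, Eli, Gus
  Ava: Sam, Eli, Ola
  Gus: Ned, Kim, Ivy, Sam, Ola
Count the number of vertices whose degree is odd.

6

Degrees: Ned:6, Fay:4, Kim:5, Eli:6, Ivy:6, Uma:5, Cal:5, Sam:6, Ben:2, Ola:7, Ava:3, Gus:5
Odd-degree vertices: Kim, Uma, Cal, Ola, Ava, Gus.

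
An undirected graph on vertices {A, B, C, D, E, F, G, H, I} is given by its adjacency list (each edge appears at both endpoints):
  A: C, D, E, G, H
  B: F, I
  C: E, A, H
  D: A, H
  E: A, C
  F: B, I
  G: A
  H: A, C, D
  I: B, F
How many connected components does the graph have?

2

Component: {B, F, I}
Component: {A, C, D, E, G, H}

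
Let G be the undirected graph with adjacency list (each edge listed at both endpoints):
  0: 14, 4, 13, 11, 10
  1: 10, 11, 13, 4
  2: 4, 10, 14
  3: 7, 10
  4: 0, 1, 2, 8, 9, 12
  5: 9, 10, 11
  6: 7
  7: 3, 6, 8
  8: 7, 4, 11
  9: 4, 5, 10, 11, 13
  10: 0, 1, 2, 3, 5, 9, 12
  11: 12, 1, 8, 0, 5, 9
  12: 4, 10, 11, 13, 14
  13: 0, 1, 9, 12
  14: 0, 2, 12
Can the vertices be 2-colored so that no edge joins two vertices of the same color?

No

10-5-9-10 is an odd cycle (length 3), and a bipartite graph can contain only even cycles.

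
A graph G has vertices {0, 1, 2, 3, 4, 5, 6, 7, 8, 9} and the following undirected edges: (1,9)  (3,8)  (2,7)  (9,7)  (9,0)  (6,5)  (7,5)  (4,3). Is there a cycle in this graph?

No

The graph has 10 vertices, 8 edges, and 2 connected components.
A forest on 10 vertices with 2 components has exactly 8 edges, which matches — so no cycle.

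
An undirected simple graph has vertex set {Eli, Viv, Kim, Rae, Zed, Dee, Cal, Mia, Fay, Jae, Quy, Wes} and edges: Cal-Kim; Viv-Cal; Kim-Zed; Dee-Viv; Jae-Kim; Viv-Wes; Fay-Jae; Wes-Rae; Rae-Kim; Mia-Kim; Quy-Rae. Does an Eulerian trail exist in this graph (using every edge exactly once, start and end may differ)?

No

Degrees: Eli:0, Viv:3, Kim:5, Rae:3, Zed:1, Dee:1, Cal:2, Mia:1, Fay:1, Jae:2, Quy:1, Wes:2
Odd-degree vertices: Viv, Kim, Rae, Zed, Dee, Mia, Fay, Quy (8 total).
With 8 odd-degree vertices (more than two), no single trail can use every edge.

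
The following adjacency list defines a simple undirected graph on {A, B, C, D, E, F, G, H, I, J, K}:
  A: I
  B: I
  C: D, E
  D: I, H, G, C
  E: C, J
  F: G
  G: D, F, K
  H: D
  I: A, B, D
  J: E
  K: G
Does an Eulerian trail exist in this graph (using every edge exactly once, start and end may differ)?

Degrees: A:1, B:1, C:2, D:4, E:2, F:1, G:3, H:1, I:3, J:1, K:1
Odd-degree vertices: A, B, F, G, H, I, J, K (8 total).
An Eulerian trail requires 0 or 2 odd-degree vertices; here there are 8.

No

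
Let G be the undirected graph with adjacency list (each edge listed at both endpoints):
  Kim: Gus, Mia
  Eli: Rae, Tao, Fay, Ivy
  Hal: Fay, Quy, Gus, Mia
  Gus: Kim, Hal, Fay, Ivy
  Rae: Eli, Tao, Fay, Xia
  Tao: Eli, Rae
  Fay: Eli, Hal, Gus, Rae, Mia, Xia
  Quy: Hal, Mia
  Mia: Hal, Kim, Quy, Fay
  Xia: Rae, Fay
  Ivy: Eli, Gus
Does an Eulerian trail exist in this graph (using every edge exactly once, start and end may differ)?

Yes

Degrees: Kim:2, Eli:4, Hal:4, Gus:4, Rae:4, Tao:2, Fay:6, Quy:2, Mia:4, Xia:2, Ivy:2
Odd-degree vertices: none (0 total).
With 0 odd-degree vertices and all edges in one connected piece, an Eulerian trail exists.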